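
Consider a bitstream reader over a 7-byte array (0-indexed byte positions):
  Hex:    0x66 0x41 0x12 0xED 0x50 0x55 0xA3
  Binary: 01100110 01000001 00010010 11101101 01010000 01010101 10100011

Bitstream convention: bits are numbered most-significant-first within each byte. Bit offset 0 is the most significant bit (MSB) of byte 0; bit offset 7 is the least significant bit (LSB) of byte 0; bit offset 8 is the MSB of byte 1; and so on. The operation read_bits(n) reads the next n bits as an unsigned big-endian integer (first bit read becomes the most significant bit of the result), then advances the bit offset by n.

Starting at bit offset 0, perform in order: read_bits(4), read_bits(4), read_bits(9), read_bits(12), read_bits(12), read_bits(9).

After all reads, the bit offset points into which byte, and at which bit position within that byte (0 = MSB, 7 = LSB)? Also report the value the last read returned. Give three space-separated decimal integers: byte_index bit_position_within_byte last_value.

Read 1: bits[0:4] width=4 -> value=6 (bin 0110); offset now 4 = byte 0 bit 4; 52 bits remain
Read 2: bits[4:8] width=4 -> value=6 (bin 0110); offset now 8 = byte 1 bit 0; 48 bits remain
Read 3: bits[8:17] width=9 -> value=130 (bin 010000010); offset now 17 = byte 2 bit 1; 39 bits remain
Read 4: bits[17:29] width=12 -> value=605 (bin 001001011101); offset now 29 = byte 3 bit 5; 27 bits remain
Read 5: bits[29:41] width=12 -> value=2720 (bin 101010100000); offset now 41 = byte 5 bit 1; 15 bits remain
Read 6: bits[41:50] width=9 -> value=342 (bin 101010110); offset now 50 = byte 6 bit 2; 6 bits remain

Answer: 6 2 342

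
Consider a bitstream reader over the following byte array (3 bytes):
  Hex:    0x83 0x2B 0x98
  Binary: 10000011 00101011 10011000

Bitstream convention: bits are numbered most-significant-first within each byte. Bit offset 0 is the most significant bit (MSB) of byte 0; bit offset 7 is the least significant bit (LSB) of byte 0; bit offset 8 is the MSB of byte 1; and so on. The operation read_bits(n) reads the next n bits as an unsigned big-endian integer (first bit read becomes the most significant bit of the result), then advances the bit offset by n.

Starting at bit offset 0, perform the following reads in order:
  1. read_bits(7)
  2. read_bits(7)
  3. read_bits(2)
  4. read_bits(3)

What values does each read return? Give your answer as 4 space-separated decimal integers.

Read 1: bits[0:7] width=7 -> value=65 (bin 1000001); offset now 7 = byte 0 bit 7; 17 bits remain
Read 2: bits[7:14] width=7 -> value=74 (bin 1001010); offset now 14 = byte 1 bit 6; 10 bits remain
Read 3: bits[14:16] width=2 -> value=3 (bin 11); offset now 16 = byte 2 bit 0; 8 bits remain
Read 4: bits[16:19] width=3 -> value=4 (bin 100); offset now 19 = byte 2 bit 3; 5 bits remain

Answer: 65 74 3 4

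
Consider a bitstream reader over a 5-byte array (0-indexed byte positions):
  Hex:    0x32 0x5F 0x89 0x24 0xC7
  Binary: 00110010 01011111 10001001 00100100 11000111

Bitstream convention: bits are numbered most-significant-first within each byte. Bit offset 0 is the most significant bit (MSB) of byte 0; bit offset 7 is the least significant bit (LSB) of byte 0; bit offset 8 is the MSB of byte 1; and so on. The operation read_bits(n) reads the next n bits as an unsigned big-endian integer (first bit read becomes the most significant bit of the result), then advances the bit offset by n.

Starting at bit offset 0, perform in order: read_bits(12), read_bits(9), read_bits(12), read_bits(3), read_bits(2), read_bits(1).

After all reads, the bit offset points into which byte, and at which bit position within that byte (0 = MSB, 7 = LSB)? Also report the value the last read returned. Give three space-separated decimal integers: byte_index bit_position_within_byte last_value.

Answer: 4 7 1

Derivation:
Read 1: bits[0:12] width=12 -> value=805 (bin 001100100101); offset now 12 = byte 1 bit 4; 28 bits remain
Read 2: bits[12:21] width=9 -> value=497 (bin 111110001); offset now 21 = byte 2 bit 5; 19 bits remain
Read 3: bits[21:33] width=12 -> value=585 (bin 001001001001); offset now 33 = byte 4 bit 1; 7 bits remain
Read 4: bits[33:36] width=3 -> value=4 (bin 100); offset now 36 = byte 4 bit 4; 4 bits remain
Read 5: bits[36:38] width=2 -> value=1 (bin 01); offset now 38 = byte 4 bit 6; 2 bits remain
Read 6: bits[38:39] width=1 -> value=1 (bin 1); offset now 39 = byte 4 bit 7; 1 bits remain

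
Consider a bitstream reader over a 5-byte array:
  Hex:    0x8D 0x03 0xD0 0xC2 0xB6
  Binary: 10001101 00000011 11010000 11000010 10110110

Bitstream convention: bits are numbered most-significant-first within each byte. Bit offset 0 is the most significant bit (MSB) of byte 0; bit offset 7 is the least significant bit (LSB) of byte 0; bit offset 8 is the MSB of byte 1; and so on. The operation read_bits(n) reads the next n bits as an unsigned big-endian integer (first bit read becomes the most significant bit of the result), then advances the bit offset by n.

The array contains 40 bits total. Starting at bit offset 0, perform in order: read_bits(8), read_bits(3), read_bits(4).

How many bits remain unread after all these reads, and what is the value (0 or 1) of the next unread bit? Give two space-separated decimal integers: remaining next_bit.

Answer: 25 1

Derivation:
Read 1: bits[0:8] width=8 -> value=141 (bin 10001101); offset now 8 = byte 1 bit 0; 32 bits remain
Read 2: bits[8:11] width=3 -> value=0 (bin 000); offset now 11 = byte 1 bit 3; 29 bits remain
Read 3: bits[11:15] width=4 -> value=1 (bin 0001); offset now 15 = byte 1 bit 7; 25 bits remain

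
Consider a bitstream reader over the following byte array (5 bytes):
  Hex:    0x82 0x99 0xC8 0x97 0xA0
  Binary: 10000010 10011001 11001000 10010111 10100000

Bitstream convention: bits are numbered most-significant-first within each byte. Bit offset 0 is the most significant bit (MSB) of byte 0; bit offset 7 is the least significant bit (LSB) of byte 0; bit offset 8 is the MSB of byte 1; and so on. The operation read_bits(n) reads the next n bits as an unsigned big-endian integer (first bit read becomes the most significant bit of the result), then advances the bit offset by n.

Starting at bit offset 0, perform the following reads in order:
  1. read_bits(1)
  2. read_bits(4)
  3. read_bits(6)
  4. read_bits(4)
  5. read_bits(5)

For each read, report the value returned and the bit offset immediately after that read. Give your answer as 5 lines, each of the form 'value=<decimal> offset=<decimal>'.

Read 1: bits[0:1] width=1 -> value=1 (bin 1); offset now 1 = byte 0 bit 1; 39 bits remain
Read 2: bits[1:5] width=4 -> value=0 (bin 0000); offset now 5 = byte 0 bit 5; 35 bits remain
Read 3: bits[5:11] width=6 -> value=20 (bin 010100); offset now 11 = byte 1 bit 3; 29 bits remain
Read 4: bits[11:15] width=4 -> value=12 (bin 1100); offset now 15 = byte 1 bit 7; 25 bits remain
Read 5: bits[15:20] width=5 -> value=28 (bin 11100); offset now 20 = byte 2 bit 4; 20 bits remain

Answer: value=1 offset=1
value=0 offset=5
value=20 offset=11
value=12 offset=15
value=28 offset=20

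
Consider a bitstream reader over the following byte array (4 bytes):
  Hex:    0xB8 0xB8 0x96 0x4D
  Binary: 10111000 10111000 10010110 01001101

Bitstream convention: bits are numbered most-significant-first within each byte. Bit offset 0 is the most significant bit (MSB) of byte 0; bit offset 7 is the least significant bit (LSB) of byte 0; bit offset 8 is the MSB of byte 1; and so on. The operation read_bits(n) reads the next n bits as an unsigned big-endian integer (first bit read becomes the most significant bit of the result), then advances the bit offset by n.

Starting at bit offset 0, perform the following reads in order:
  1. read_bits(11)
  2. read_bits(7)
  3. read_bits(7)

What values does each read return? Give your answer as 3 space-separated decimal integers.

Answer: 1477 98 44

Derivation:
Read 1: bits[0:11] width=11 -> value=1477 (bin 10111000101); offset now 11 = byte 1 bit 3; 21 bits remain
Read 2: bits[11:18] width=7 -> value=98 (bin 1100010); offset now 18 = byte 2 bit 2; 14 bits remain
Read 3: bits[18:25] width=7 -> value=44 (bin 0101100); offset now 25 = byte 3 bit 1; 7 bits remain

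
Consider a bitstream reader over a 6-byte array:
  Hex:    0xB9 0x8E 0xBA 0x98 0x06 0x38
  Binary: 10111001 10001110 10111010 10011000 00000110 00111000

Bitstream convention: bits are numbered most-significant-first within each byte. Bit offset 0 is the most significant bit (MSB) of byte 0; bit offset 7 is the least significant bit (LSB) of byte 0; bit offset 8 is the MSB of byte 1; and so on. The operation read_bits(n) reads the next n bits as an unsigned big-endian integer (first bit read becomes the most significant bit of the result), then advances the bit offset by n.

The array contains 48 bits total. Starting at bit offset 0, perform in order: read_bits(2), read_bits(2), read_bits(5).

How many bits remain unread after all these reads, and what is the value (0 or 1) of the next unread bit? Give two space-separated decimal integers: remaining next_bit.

Read 1: bits[0:2] width=2 -> value=2 (bin 10); offset now 2 = byte 0 bit 2; 46 bits remain
Read 2: bits[2:4] width=2 -> value=3 (bin 11); offset now 4 = byte 0 bit 4; 44 bits remain
Read 3: bits[4:9] width=5 -> value=19 (bin 10011); offset now 9 = byte 1 bit 1; 39 bits remain

Answer: 39 0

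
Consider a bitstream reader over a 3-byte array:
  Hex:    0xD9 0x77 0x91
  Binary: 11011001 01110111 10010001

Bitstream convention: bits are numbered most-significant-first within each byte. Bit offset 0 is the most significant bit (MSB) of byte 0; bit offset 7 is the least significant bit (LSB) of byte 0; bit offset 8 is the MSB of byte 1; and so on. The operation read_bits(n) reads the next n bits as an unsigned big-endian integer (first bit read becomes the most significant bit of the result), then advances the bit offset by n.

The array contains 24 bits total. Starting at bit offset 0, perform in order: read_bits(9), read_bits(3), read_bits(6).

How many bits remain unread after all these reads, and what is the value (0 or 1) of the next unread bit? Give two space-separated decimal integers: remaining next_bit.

Read 1: bits[0:9] width=9 -> value=434 (bin 110110010); offset now 9 = byte 1 bit 1; 15 bits remain
Read 2: bits[9:12] width=3 -> value=7 (bin 111); offset now 12 = byte 1 bit 4; 12 bits remain
Read 3: bits[12:18] width=6 -> value=30 (bin 011110); offset now 18 = byte 2 bit 2; 6 bits remain

Answer: 6 0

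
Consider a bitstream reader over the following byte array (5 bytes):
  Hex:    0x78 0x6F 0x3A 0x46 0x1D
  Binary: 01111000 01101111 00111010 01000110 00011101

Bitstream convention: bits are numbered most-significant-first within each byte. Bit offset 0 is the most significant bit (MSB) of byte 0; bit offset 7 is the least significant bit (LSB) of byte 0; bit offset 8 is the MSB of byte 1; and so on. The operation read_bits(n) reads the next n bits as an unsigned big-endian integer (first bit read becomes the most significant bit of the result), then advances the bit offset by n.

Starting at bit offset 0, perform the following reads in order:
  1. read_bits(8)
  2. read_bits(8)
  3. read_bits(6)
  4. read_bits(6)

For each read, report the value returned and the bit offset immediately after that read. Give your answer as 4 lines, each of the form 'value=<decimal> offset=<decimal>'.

Read 1: bits[0:8] width=8 -> value=120 (bin 01111000); offset now 8 = byte 1 bit 0; 32 bits remain
Read 2: bits[8:16] width=8 -> value=111 (bin 01101111); offset now 16 = byte 2 bit 0; 24 bits remain
Read 3: bits[16:22] width=6 -> value=14 (bin 001110); offset now 22 = byte 2 bit 6; 18 bits remain
Read 4: bits[22:28] width=6 -> value=36 (bin 100100); offset now 28 = byte 3 bit 4; 12 bits remain

Answer: value=120 offset=8
value=111 offset=16
value=14 offset=22
value=36 offset=28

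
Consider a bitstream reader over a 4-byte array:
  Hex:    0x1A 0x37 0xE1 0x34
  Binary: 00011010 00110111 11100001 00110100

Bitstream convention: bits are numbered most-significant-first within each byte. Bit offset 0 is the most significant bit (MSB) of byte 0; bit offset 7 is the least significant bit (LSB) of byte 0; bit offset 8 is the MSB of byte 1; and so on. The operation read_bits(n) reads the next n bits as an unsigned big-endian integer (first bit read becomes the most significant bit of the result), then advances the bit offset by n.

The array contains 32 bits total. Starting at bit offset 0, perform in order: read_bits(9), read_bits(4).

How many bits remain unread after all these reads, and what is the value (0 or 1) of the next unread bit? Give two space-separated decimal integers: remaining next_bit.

Answer: 19 1

Derivation:
Read 1: bits[0:9] width=9 -> value=52 (bin 000110100); offset now 9 = byte 1 bit 1; 23 bits remain
Read 2: bits[9:13] width=4 -> value=6 (bin 0110); offset now 13 = byte 1 bit 5; 19 bits remain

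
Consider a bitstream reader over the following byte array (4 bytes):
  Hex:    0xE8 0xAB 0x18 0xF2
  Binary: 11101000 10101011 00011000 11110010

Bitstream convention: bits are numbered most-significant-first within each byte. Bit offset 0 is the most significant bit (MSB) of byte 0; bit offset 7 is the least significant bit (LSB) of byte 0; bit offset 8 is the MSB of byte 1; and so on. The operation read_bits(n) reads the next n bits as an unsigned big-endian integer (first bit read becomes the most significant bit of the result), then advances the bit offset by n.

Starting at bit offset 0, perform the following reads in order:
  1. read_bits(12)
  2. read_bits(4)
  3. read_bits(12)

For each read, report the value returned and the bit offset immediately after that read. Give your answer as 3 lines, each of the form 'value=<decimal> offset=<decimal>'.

Read 1: bits[0:12] width=12 -> value=3722 (bin 111010001010); offset now 12 = byte 1 bit 4; 20 bits remain
Read 2: bits[12:16] width=4 -> value=11 (bin 1011); offset now 16 = byte 2 bit 0; 16 bits remain
Read 3: bits[16:28] width=12 -> value=399 (bin 000110001111); offset now 28 = byte 3 bit 4; 4 bits remain

Answer: value=3722 offset=12
value=11 offset=16
value=399 offset=28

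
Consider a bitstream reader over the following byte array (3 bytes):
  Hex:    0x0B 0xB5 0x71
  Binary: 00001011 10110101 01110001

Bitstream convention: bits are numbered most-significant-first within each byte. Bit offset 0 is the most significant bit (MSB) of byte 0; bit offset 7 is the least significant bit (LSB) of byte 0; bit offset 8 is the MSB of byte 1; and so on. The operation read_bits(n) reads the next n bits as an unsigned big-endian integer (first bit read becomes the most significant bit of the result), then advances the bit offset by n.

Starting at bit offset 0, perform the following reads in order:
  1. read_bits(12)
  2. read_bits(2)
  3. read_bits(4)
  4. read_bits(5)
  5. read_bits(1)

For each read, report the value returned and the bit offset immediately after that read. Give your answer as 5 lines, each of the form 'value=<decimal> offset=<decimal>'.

Answer: value=187 offset=12
value=1 offset=14
value=5 offset=18
value=24 offset=23
value=1 offset=24

Derivation:
Read 1: bits[0:12] width=12 -> value=187 (bin 000010111011); offset now 12 = byte 1 bit 4; 12 bits remain
Read 2: bits[12:14] width=2 -> value=1 (bin 01); offset now 14 = byte 1 bit 6; 10 bits remain
Read 3: bits[14:18] width=4 -> value=5 (bin 0101); offset now 18 = byte 2 bit 2; 6 bits remain
Read 4: bits[18:23] width=5 -> value=24 (bin 11000); offset now 23 = byte 2 bit 7; 1 bits remain
Read 5: bits[23:24] width=1 -> value=1 (bin 1); offset now 24 = byte 3 bit 0; 0 bits remain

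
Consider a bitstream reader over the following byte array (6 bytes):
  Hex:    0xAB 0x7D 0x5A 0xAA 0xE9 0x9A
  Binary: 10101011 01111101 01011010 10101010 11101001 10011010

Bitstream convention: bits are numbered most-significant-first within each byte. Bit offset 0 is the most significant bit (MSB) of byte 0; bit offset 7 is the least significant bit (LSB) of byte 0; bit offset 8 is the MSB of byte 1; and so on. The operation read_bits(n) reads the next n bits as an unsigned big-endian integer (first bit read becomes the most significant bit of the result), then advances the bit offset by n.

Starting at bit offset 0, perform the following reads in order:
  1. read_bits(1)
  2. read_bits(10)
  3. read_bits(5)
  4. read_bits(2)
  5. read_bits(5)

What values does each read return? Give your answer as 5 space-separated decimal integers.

Read 1: bits[0:1] width=1 -> value=1 (bin 1); offset now 1 = byte 0 bit 1; 47 bits remain
Read 2: bits[1:11] width=10 -> value=347 (bin 0101011011); offset now 11 = byte 1 bit 3; 37 bits remain
Read 3: bits[11:16] width=5 -> value=29 (bin 11101); offset now 16 = byte 2 bit 0; 32 bits remain
Read 4: bits[16:18] width=2 -> value=1 (bin 01); offset now 18 = byte 2 bit 2; 30 bits remain
Read 5: bits[18:23] width=5 -> value=13 (bin 01101); offset now 23 = byte 2 bit 7; 25 bits remain

Answer: 1 347 29 1 13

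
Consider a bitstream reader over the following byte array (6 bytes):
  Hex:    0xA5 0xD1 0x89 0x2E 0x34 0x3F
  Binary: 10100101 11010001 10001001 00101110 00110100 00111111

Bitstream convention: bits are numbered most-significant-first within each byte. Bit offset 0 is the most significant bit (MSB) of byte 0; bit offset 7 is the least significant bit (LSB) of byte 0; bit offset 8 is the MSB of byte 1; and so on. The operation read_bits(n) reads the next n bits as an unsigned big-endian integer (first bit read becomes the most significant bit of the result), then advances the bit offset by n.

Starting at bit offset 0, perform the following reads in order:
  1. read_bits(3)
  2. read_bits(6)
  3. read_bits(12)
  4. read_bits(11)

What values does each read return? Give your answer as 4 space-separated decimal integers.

Answer: 5 11 2609 302

Derivation:
Read 1: bits[0:3] width=3 -> value=5 (bin 101); offset now 3 = byte 0 bit 3; 45 bits remain
Read 2: bits[3:9] width=6 -> value=11 (bin 001011); offset now 9 = byte 1 bit 1; 39 bits remain
Read 3: bits[9:21] width=12 -> value=2609 (bin 101000110001); offset now 21 = byte 2 bit 5; 27 bits remain
Read 4: bits[21:32] width=11 -> value=302 (bin 00100101110); offset now 32 = byte 4 bit 0; 16 bits remain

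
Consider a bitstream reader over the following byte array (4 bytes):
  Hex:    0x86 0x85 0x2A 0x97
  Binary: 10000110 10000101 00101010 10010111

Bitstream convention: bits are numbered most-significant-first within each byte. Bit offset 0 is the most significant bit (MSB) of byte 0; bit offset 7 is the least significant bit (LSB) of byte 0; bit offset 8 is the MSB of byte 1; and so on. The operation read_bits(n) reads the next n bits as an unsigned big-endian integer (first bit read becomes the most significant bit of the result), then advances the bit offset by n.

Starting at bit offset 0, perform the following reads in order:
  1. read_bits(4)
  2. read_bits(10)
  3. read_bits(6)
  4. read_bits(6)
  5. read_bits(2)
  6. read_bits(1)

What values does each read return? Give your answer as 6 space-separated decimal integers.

Answer: 8 417 18 42 1 0

Derivation:
Read 1: bits[0:4] width=4 -> value=8 (bin 1000); offset now 4 = byte 0 bit 4; 28 bits remain
Read 2: bits[4:14] width=10 -> value=417 (bin 0110100001); offset now 14 = byte 1 bit 6; 18 bits remain
Read 3: bits[14:20] width=6 -> value=18 (bin 010010); offset now 20 = byte 2 bit 4; 12 bits remain
Read 4: bits[20:26] width=6 -> value=42 (bin 101010); offset now 26 = byte 3 bit 2; 6 bits remain
Read 5: bits[26:28] width=2 -> value=1 (bin 01); offset now 28 = byte 3 bit 4; 4 bits remain
Read 6: bits[28:29] width=1 -> value=0 (bin 0); offset now 29 = byte 3 bit 5; 3 bits remain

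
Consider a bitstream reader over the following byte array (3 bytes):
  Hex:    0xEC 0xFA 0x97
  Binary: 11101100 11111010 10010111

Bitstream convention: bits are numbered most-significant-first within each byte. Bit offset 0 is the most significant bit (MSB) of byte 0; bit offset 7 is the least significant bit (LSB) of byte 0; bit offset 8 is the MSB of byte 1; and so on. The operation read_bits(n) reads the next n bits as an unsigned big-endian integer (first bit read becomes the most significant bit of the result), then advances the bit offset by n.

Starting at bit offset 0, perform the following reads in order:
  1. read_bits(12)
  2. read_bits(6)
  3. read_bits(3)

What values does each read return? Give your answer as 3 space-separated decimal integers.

Read 1: bits[0:12] width=12 -> value=3791 (bin 111011001111); offset now 12 = byte 1 bit 4; 12 bits remain
Read 2: bits[12:18] width=6 -> value=42 (bin 101010); offset now 18 = byte 2 bit 2; 6 bits remain
Read 3: bits[18:21] width=3 -> value=2 (bin 010); offset now 21 = byte 2 bit 5; 3 bits remain

Answer: 3791 42 2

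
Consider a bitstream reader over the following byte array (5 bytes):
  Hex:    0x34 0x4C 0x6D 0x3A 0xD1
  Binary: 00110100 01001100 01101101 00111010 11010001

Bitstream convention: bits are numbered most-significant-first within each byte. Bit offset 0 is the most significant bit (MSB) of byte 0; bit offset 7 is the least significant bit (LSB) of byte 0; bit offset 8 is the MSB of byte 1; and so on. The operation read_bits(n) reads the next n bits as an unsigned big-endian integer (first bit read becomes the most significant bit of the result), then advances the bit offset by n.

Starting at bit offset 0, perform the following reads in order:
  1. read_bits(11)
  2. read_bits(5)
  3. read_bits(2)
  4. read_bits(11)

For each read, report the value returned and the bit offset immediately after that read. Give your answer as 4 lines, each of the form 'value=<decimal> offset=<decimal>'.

Read 1: bits[0:11] width=11 -> value=418 (bin 00110100010); offset now 11 = byte 1 bit 3; 29 bits remain
Read 2: bits[11:16] width=5 -> value=12 (bin 01100); offset now 16 = byte 2 bit 0; 24 bits remain
Read 3: bits[16:18] width=2 -> value=1 (bin 01); offset now 18 = byte 2 bit 2; 22 bits remain
Read 4: bits[18:29] width=11 -> value=1447 (bin 10110100111); offset now 29 = byte 3 bit 5; 11 bits remain

Answer: value=418 offset=11
value=12 offset=16
value=1 offset=18
value=1447 offset=29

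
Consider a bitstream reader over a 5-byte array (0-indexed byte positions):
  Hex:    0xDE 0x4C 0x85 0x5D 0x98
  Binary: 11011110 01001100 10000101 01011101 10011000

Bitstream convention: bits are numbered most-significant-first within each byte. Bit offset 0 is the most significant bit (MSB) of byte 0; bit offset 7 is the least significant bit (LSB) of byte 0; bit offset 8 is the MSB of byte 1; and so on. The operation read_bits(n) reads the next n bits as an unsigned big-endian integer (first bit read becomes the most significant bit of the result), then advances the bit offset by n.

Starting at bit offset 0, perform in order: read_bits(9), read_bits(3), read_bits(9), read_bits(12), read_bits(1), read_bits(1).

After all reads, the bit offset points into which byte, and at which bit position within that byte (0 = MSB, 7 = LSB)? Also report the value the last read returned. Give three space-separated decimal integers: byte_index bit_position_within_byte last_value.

Read 1: bits[0:9] width=9 -> value=444 (bin 110111100); offset now 9 = byte 1 bit 1; 31 bits remain
Read 2: bits[9:12] width=3 -> value=4 (bin 100); offset now 12 = byte 1 bit 4; 28 bits remain
Read 3: bits[12:21] width=9 -> value=400 (bin 110010000); offset now 21 = byte 2 bit 5; 19 bits remain
Read 4: bits[21:33] width=12 -> value=2747 (bin 101010111011); offset now 33 = byte 4 bit 1; 7 bits remain
Read 5: bits[33:34] width=1 -> value=0 (bin 0); offset now 34 = byte 4 bit 2; 6 bits remain
Read 6: bits[34:35] width=1 -> value=0 (bin 0); offset now 35 = byte 4 bit 3; 5 bits remain

Answer: 4 3 0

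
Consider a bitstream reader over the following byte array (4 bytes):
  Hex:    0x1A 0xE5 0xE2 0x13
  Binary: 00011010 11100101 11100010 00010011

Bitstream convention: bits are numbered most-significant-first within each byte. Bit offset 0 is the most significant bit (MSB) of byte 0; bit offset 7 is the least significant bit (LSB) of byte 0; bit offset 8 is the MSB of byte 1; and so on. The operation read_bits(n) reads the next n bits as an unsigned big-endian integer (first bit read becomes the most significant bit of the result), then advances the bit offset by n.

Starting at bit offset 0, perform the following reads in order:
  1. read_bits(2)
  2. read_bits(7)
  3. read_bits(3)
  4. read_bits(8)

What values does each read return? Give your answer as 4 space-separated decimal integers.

Read 1: bits[0:2] width=2 -> value=0 (bin 00); offset now 2 = byte 0 bit 2; 30 bits remain
Read 2: bits[2:9] width=7 -> value=53 (bin 0110101); offset now 9 = byte 1 bit 1; 23 bits remain
Read 3: bits[9:12] width=3 -> value=6 (bin 110); offset now 12 = byte 1 bit 4; 20 bits remain
Read 4: bits[12:20] width=8 -> value=94 (bin 01011110); offset now 20 = byte 2 bit 4; 12 bits remain

Answer: 0 53 6 94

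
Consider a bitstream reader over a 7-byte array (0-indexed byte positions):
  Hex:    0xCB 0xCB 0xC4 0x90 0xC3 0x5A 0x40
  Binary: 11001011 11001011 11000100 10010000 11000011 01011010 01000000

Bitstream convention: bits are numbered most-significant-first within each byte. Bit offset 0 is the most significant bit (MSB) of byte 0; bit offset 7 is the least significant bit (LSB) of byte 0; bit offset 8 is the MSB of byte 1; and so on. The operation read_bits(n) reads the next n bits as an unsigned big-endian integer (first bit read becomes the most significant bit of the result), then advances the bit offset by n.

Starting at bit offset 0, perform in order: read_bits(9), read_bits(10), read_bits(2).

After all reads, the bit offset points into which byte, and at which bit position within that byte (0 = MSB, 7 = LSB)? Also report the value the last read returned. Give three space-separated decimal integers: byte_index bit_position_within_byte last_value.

Answer: 2 5 0

Derivation:
Read 1: bits[0:9] width=9 -> value=407 (bin 110010111); offset now 9 = byte 1 bit 1; 47 bits remain
Read 2: bits[9:19] width=10 -> value=606 (bin 1001011110); offset now 19 = byte 2 bit 3; 37 bits remain
Read 3: bits[19:21] width=2 -> value=0 (bin 00); offset now 21 = byte 2 bit 5; 35 bits remain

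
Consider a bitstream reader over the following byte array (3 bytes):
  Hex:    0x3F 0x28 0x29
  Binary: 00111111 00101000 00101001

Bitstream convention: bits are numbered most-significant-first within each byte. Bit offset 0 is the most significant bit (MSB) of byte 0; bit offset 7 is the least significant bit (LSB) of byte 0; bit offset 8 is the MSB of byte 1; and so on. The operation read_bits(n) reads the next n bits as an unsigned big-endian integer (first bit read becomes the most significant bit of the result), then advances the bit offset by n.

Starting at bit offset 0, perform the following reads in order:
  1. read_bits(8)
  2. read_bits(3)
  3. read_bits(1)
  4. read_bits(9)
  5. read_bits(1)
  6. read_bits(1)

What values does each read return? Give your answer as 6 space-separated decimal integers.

Answer: 63 1 0 261 0 0

Derivation:
Read 1: bits[0:8] width=8 -> value=63 (bin 00111111); offset now 8 = byte 1 bit 0; 16 bits remain
Read 2: bits[8:11] width=3 -> value=1 (bin 001); offset now 11 = byte 1 bit 3; 13 bits remain
Read 3: bits[11:12] width=1 -> value=0 (bin 0); offset now 12 = byte 1 bit 4; 12 bits remain
Read 4: bits[12:21] width=9 -> value=261 (bin 100000101); offset now 21 = byte 2 bit 5; 3 bits remain
Read 5: bits[21:22] width=1 -> value=0 (bin 0); offset now 22 = byte 2 bit 6; 2 bits remain
Read 6: bits[22:23] width=1 -> value=0 (bin 0); offset now 23 = byte 2 bit 7; 1 bits remain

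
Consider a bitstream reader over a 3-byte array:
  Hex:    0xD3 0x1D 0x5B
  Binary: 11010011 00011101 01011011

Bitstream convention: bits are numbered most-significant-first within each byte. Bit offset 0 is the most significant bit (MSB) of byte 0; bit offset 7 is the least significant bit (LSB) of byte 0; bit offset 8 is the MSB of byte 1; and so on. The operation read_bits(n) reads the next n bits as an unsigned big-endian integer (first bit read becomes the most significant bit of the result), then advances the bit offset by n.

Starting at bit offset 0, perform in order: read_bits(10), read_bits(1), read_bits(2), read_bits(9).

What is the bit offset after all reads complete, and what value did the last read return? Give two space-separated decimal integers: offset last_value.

Read 1: bits[0:10] width=10 -> value=844 (bin 1101001100); offset now 10 = byte 1 bit 2; 14 bits remain
Read 2: bits[10:11] width=1 -> value=0 (bin 0); offset now 11 = byte 1 bit 3; 13 bits remain
Read 3: bits[11:13] width=2 -> value=3 (bin 11); offset now 13 = byte 1 bit 5; 11 bits remain
Read 4: bits[13:22] width=9 -> value=342 (bin 101010110); offset now 22 = byte 2 bit 6; 2 bits remain

Answer: 22 342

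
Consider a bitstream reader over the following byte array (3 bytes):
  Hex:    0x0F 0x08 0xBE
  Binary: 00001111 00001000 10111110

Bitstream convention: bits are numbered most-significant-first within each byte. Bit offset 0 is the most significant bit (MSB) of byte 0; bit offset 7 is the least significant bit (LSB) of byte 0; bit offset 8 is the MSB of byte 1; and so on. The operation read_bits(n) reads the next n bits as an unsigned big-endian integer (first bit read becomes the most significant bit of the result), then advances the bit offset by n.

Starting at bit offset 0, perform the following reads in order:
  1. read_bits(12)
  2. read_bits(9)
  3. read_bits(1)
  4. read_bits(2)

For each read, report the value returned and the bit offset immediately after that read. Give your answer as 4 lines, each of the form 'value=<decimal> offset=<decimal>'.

Answer: value=240 offset=12
value=279 offset=21
value=1 offset=22
value=2 offset=24

Derivation:
Read 1: bits[0:12] width=12 -> value=240 (bin 000011110000); offset now 12 = byte 1 bit 4; 12 bits remain
Read 2: bits[12:21] width=9 -> value=279 (bin 100010111); offset now 21 = byte 2 bit 5; 3 bits remain
Read 3: bits[21:22] width=1 -> value=1 (bin 1); offset now 22 = byte 2 bit 6; 2 bits remain
Read 4: bits[22:24] width=2 -> value=2 (bin 10); offset now 24 = byte 3 bit 0; 0 bits remain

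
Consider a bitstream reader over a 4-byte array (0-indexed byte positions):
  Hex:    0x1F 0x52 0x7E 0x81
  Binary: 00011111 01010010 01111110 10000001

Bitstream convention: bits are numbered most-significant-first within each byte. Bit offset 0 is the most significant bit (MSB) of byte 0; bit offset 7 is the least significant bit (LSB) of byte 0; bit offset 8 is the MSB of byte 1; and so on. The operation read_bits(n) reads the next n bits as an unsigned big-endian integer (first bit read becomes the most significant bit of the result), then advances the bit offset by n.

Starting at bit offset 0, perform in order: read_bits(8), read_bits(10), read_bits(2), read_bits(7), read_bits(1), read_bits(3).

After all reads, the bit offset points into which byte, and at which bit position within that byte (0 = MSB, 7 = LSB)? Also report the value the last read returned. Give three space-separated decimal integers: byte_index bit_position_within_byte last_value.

Answer: 3 7 0

Derivation:
Read 1: bits[0:8] width=8 -> value=31 (bin 00011111); offset now 8 = byte 1 bit 0; 24 bits remain
Read 2: bits[8:18] width=10 -> value=329 (bin 0101001001); offset now 18 = byte 2 bit 2; 14 bits remain
Read 3: bits[18:20] width=2 -> value=3 (bin 11); offset now 20 = byte 2 bit 4; 12 bits remain
Read 4: bits[20:27] width=7 -> value=116 (bin 1110100); offset now 27 = byte 3 bit 3; 5 bits remain
Read 5: bits[27:28] width=1 -> value=0 (bin 0); offset now 28 = byte 3 bit 4; 4 bits remain
Read 6: bits[28:31] width=3 -> value=0 (bin 000); offset now 31 = byte 3 bit 7; 1 bits remain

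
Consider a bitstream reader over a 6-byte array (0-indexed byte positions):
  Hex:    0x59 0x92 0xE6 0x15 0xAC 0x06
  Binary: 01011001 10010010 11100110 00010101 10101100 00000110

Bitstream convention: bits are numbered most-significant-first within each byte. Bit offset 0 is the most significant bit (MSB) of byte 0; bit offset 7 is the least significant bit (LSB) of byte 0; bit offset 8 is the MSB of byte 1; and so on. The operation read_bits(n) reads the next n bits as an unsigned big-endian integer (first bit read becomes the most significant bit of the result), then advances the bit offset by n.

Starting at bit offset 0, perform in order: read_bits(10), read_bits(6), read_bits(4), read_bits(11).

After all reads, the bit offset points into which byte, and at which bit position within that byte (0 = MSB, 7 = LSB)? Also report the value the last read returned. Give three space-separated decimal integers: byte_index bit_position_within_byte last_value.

Read 1: bits[0:10] width=10 -> value=358 (bin 0101100110); offset now 10 = byte 1 bit 2; 38 bits remain
Read 2: bits[10:16] width=6 -> value=18 (bin 010010); offset now 16 = byte 2 bit 0; 32 bits remain
Read 3: bits[16:20] width=4 -> value=14 (bin 1110); offset now 20 = byte 2 bit 4; 28 bits remain
Read 4: bits[20:31] width=11 -> value=778 (bin 01100001010); offset now 31 = byte 3 bit 7; 17 bits remain

Answer: 3 7 778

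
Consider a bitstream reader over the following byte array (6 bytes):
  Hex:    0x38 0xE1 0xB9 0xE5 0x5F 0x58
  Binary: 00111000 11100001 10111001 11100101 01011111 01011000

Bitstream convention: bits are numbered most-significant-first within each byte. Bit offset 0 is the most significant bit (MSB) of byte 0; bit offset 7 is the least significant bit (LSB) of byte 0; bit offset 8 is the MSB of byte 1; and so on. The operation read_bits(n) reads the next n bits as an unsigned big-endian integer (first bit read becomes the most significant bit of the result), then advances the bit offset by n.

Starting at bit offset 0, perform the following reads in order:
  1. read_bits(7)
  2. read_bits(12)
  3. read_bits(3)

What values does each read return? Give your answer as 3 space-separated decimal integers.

Answer: 28 1805 6

Derivation:
Read 1: bits[0:7] width=7 -> value=28 (bin 0011100); offset now 7 = byte 0 bit 7; 41 bits remain
Read 2: bits[7:19] width=12 -> value=1805 (bin 011100001101); offset now 19 = byte 2 bit 3; 29 bits remain
Read 3: bits[19:22] width=3 -> value=6 (bin 110); offset now 22 = byte 2 bit 6; 26 bits remain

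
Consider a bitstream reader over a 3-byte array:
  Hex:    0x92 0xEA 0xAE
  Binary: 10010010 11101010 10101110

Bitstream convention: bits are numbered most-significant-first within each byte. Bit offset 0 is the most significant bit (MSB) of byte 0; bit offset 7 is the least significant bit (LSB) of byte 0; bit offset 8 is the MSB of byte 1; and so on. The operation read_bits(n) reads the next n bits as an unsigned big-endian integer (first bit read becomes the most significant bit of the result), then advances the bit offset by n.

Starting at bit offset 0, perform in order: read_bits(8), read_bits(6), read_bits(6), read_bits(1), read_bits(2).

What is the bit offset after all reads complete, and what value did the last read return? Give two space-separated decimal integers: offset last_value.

Answer: 23 3

Derivation:
Read 1: bits[0:8] width=8 -> value=146 (bin 10010010); offset now 8 = byte 1 bit 0; 16 bits remain
Read 2: bits[8:14] width=6 -> value=58 (bin 111010); offset now 14 = byte 1 bit 6; 10 bits remain
Read 3: bits[14:20] width=6 -> value=42 (bin 101010); offset now 20 = byte 2 bit 4; 4 bits remain
Read 4: bits[20:21] width=1 -> value=1 (bin 1); offset now 21 = byte 2 bit 5; 3 bits remain
Read 5: bits[21:23] width=2 -> value=3 (bin 11); offset now 23 = byte 2 bit 7; 1 bits remain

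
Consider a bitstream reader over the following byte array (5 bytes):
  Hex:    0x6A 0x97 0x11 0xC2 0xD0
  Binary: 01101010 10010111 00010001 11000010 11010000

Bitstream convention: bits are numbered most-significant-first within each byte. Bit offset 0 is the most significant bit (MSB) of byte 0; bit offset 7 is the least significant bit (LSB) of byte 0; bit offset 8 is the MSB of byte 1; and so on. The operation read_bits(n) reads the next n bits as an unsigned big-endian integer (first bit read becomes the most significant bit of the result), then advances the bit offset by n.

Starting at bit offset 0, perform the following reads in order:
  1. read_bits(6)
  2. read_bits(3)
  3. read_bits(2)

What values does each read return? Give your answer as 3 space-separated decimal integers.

Answer: 26 5 0

Derivation:
Read 1: bits[0:6] width=6 -> value=26 (bin 011010); offset now 6 = byte 0 bit 6; 34 bits remain
Read 2: bits[6:9] width=3 -> value=5 (bin 101); offset now 9 = byte 1 bit 1; 31 bits remain
Read 3: bits[9:11] width=2 -> value=0 (bin 00); offset now 11 = byte 1 bit 3; 29 bits remain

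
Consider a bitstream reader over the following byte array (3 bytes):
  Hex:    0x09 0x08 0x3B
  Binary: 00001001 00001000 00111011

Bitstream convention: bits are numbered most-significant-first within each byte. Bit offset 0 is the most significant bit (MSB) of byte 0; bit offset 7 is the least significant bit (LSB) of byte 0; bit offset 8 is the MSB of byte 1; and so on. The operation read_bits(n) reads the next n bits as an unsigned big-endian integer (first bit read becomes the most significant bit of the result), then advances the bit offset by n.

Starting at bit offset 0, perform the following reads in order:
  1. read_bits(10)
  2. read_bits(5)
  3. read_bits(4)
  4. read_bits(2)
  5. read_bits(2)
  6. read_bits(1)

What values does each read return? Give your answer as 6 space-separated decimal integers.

Answer: 36 4 1 3 1 1

Derivation:
Read 1: bits[0:10] width=10 -> value=36 (bin 0000100100); offset now 10 = byte 1 bit 2; 14 bits remain
Read 2: bits[10:15] width=5 -> value=4 (bin 00100); offset now 15 = byte 1 bit 7; 9 bits remain
Read 3: bits[15:19] width=4 -> value=1 (bin 0001); offset now 19 = byte 2 bit 3; 5 bits remain
Read 4: bits[19:21] width=2 -> value=3 (bin 11); offset now 21 = byte 2 bit 5; 3 bits remain
Read 5: bits[21:23] width=2 -> value=1 (bin 01); offset now 23 = byte 2 bit 7; 1 bits remain
Read 6: bits[23:24] width=1 -> value=1 (bin 1); offset now 24 = byte 3 bit 0; 0 bits remain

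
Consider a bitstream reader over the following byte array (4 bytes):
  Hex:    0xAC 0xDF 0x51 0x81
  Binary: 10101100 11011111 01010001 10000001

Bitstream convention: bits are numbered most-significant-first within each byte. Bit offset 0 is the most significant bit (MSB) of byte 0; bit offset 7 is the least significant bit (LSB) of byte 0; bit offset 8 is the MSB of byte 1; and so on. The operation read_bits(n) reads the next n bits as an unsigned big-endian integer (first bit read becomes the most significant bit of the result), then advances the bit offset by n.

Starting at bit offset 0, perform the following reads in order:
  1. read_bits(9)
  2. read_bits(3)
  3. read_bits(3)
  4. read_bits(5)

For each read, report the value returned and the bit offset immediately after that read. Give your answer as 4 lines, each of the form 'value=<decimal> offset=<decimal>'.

Read 1: bits[0:9] width=9 -> value=345 (bin 101011001); offset now 9 = byte 1 bit 1; 23 bits remain
Read 2: bits[9:12] width=3 -> value=5 (bin 101); offset now 12 = byte 1 bit 4; 20 bits remain
Read 3: bits[12:15] width=3 -> value=7 (bin 111); offset now 15 = byte 1 bit 7; 17 bits remain
Read 4: bits[15:20] width=5 -> value=21 (bin 10101); offset now 20 = byte 2 bit 4; 12 bits remain

Answer: value=345 offset=9
value=5 offset=12
value=7 offset=15
value=21 offset=20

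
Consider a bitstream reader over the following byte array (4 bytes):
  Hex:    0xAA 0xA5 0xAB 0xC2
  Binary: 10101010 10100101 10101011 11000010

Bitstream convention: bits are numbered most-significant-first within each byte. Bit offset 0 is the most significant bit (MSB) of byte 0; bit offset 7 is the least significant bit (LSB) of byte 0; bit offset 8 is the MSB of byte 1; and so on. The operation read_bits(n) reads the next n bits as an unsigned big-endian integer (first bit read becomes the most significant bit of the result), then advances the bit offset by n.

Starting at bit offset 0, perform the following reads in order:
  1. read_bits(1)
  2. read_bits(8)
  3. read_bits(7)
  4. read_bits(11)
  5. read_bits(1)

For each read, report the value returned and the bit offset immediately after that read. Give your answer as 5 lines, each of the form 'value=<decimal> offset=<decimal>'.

Read 1: bits[0:1] width=1 -> value=1 (bin 1); offset now 1 = byte 0 bit 1; 31 bits remain
Read 2: bits[1:9] width=8 -> value=85 (bin 01010101); offset now 9 = byte 1 bit 1; 23 bits remain
Read 3: bits[9:16] width=7 -> value=37 (bin 0100101); offset now 16 = byte 2 bit 0; 16 bits remain
Read 4: bits[16:27] width=11 -> value=1374 (bin 10101011110); offset now 27 = byte 3 bit 3; 5 bits remain
Read 5: bits[27:28] width=1 -> value=0 (bin 0); offset now 28 = byte 3 bit 4; 4 bits remain

Answer: value=1 offset=1
value=85 offset=9
value=37 offset=16
value=1374 offset=27
value=0 offset=28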